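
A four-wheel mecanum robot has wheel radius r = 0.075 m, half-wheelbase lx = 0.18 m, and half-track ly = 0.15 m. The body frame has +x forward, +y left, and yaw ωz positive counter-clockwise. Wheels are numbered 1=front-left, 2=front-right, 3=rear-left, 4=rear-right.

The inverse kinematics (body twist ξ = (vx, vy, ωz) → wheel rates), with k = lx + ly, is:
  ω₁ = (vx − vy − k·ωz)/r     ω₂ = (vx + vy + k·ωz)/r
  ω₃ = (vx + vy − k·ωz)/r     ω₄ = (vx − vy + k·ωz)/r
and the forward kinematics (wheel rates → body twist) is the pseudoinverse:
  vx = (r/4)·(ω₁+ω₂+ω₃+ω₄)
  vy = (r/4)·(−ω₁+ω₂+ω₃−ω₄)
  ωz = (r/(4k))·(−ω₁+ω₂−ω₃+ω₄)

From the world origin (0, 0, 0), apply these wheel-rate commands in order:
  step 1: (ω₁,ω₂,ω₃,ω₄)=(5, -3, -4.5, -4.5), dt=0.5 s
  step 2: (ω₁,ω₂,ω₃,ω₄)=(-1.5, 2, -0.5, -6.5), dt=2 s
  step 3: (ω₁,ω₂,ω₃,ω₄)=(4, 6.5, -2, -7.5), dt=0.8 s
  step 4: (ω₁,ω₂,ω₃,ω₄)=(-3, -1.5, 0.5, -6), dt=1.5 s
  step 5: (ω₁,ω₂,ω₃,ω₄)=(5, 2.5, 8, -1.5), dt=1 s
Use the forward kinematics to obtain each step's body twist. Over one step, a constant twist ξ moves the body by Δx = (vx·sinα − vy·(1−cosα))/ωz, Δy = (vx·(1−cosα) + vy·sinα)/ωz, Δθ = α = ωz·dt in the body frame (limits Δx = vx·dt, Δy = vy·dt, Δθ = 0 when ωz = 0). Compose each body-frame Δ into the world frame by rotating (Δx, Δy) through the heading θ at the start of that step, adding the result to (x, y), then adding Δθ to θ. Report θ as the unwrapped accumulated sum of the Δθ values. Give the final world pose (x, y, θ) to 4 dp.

(0.0608, 0.5669, -1.7557)

step 1: ξ=(vx,vy,ωz)=(-0.1312, -0.1500, -0.4545), dt=0.5 → body Δ=(-0.0735, -0.0669, -0.2273) → world pose (-0.0735, -0.0669, -0.2273)
step 2: ξ=(vx,vy,ωz)=(-0.1219, 0.1781, -0.1420), dt=2.0 → body Δ=(-0.1902, 0.3859, -0.2841) → world pose (-0.1719, 0.3519, -0.5114)
step 3: ξ=(vx,vy,ωz)=(0.0187, 0.1500, -0.1705), dt=0.8 → body Δ=(0.0231, 0.1186, -0.1364) → world pose (-0.0937, 0.4440, -0.6477)
step 4: ξ=(vx,vy,ωz)=(-0.1875, 0.1500, -0.2841), dt=1.5 → body Δ=(-0.2256, 0.2773, -0.4261) → world pose (-0.1063, 0.8012, -1.0739)
step 5: ξ=(vx,vy,ωz)=(0.2625, 0.1312, -0.6818), dt=1.0 → body Δ=(0.2857, 0.0352, -0.6818) → world pose (0.0608, 0.5669, -1.7557)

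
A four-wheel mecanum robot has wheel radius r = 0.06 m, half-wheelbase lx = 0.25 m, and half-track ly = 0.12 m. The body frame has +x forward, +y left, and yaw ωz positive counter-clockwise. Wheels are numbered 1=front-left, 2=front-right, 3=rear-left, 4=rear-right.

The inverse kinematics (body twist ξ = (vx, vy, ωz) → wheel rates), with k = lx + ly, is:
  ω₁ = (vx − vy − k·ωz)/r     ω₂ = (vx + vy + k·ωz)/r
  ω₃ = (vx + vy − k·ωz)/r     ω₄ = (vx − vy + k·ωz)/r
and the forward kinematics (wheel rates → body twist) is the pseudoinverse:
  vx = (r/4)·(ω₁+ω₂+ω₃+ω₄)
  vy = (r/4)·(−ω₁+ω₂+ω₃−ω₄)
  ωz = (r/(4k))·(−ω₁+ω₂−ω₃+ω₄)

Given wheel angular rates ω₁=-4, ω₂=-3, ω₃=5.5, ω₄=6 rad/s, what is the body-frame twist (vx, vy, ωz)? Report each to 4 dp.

k = lx + ly = 0.25 + 0.12 = 0.3700
ω₁+ω₂+ω₃+ω₄ = 4.5000  →  vx = (0.06/4)·4.5000 = 0.0675
−ω₁+ω₂+ω₃−ω₄ = 0.5000  →  vy = (0.06/4)·0.5000 = 0.0075
−ω₁+ω₂−ω₃+ω₄ = 1.5000  →  ωz = (0.06/1.4800)·1.5000 = 0.0608

(0.0675, 0.0075, 0.0608)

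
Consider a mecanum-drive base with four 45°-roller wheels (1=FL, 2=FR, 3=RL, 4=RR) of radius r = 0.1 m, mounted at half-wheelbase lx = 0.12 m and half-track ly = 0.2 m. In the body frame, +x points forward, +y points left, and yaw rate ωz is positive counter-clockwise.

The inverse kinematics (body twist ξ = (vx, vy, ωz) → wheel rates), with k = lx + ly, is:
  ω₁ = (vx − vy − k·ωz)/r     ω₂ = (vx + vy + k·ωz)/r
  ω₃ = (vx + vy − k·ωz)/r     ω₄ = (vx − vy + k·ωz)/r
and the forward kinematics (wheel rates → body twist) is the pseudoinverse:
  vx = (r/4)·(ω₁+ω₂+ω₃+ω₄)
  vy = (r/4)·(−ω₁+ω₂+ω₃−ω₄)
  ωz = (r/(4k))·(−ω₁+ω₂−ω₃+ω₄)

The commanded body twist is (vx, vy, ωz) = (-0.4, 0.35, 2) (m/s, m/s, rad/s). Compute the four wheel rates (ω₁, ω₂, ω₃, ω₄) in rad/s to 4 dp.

k = lx + ly = 0.12 + 0.2 = 0.3200;  k·ωz = 0.3200·2 = 0.6400
ω₁ (FL) = (vx − vy − k·ωz)/r = -1.3900/0.1 = -13.9000
ω₂ (FR) = (vx + vy + k·ωz)/r = 0.5900/0.1 = 5.9000
ω₃ (RL) = (vx + vy − k·ωz)/r = -0.6900/0.1 = -6.9000
ω₄ (RR) = (vx − vy + k·ωz)/r = -0.1100/0.1 = -1.1000

(-13.9000, 5.9000, -6.9000, -1.1000)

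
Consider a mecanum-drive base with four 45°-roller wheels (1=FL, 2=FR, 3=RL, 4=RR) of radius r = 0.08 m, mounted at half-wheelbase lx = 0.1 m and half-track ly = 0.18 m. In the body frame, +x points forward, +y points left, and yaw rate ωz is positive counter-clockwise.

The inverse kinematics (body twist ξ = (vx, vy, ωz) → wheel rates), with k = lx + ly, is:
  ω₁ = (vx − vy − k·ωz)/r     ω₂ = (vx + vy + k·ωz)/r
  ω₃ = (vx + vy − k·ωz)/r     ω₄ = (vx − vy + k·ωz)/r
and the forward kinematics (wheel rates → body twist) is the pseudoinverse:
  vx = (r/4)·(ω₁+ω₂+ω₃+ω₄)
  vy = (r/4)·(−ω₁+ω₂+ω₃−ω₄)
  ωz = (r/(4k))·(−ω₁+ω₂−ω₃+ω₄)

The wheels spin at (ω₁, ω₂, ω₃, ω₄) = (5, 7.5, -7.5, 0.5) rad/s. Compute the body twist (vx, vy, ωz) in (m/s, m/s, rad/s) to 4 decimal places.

(0.1100, -0.1100, 0.7500)

k = lx + ly = 0.1 + 0.18 = 0.2800
ω₁+ω₂+ω₃+ω₄ = 5.5000  →  vx = (0.08/4)·5.5000 = 0.1100
−ω₁+ω₂+ω₃−ω₄ = -5.5000  →  vy = (0.08/4)·-5.5000 = -0.1100
−ω₁+ω₂−ω₃+ω₄ = 10.5000  →  ωz = (0.08/1.1200)·10.5000 = 0.7500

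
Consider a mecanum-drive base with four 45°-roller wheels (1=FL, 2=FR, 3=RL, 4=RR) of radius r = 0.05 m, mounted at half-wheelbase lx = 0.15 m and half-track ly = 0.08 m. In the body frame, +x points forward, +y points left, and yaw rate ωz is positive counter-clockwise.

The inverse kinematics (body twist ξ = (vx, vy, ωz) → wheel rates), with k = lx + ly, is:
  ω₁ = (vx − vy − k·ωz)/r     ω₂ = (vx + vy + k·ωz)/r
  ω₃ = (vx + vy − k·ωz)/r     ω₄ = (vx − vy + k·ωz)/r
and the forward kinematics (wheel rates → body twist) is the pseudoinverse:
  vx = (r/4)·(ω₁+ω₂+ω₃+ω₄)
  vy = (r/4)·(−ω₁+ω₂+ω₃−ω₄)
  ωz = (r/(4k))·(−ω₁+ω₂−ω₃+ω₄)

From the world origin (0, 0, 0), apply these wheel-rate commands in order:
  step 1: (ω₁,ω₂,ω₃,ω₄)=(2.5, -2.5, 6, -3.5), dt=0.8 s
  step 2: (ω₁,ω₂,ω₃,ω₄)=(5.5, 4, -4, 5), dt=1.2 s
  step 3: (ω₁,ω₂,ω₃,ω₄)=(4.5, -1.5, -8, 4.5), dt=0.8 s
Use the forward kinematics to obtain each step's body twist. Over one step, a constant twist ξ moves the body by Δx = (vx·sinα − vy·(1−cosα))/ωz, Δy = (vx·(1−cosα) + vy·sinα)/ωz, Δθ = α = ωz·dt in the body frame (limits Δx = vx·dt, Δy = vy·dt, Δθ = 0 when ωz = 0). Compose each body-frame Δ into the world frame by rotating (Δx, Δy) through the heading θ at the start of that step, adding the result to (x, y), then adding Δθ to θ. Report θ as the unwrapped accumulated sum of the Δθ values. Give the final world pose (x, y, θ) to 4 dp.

step 1: ξ=(vx,vy,ωz)=(0.0313, 0.0563, -0.7880), dt=0.8 → body Δ=(0.0371, 0.0345, -0.6304) → world pose (0.0371, 0.0345, -0.6304)
step 2: ξ=(vx,vy,ωz)=(0.1313, -0.1313, 0.4076), dt=1.2 → body Δ=(0.1891, -0.1135, 0.4891) → world pose (0.1229, -0.1687, -0.1413)
step 3: ξ=(vx,vy,ωz)=(-0.0063, -0.2313, 0.3533), dt=0.8 → body Δ=(0.0210, -0.1832, 0.2826) → world pose (0.1179, -0.3531, 0.1413)

(0.1179, -0.3531, 0.1413)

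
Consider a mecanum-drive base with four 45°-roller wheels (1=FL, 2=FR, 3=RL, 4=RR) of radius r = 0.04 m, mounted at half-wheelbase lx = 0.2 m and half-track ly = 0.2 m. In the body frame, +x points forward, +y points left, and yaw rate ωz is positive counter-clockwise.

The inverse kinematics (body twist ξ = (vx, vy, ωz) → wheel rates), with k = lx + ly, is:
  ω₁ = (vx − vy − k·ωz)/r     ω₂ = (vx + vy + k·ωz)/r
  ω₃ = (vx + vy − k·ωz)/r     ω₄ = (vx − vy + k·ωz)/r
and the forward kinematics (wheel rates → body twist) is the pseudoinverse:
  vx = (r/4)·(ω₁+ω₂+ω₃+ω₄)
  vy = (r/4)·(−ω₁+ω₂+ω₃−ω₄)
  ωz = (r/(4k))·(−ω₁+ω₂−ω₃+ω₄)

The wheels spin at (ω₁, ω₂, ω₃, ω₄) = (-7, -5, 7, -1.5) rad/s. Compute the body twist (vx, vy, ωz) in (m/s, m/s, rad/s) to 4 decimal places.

k = lx + ly = 0.2 + 0.2 = 0.4000
ω₁+ω₂+ω₃+ω₄ = -6.5000  →  vx = (0.04/4)·-6.5000 = -0.0650
−ω₁+ω₂+ω₃−ω₄ = 10.5000  →  vy = (0.04/4)·10.5000 = 0.1050
−ω₁+ω₂−ω₃+ω₄ = -6.5000  →  ωz = (0.04/1.6000)·-6.5000 = -0.1625

(-0.0650, 0.1050, -0.1625)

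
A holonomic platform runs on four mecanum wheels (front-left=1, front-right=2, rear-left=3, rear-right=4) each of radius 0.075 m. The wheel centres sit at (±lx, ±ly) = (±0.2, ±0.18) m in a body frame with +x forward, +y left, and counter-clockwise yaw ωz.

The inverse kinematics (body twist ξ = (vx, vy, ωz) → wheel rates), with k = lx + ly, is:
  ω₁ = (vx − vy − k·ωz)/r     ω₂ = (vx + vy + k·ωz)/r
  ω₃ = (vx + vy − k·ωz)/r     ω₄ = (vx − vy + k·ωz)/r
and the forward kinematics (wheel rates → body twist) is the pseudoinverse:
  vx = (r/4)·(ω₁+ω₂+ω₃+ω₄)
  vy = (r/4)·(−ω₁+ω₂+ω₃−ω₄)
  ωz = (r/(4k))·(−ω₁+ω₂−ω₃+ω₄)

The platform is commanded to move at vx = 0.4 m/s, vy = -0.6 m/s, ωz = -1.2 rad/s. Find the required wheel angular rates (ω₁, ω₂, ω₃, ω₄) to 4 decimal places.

k = lx + ly = 0.2 + 0.18 = 0.3800;  k·ωz = 0.3800·-1.2 = -0.4560
ω₁ (FL) = (vx − vy − k·ωz)/r = 1.4560/0.075 = 19.4133
ω₂ (FR) = (vx + vy + k·ωz)/r = -0.6560/0.075 = -8.7467
ω₃ (RL) = (vx + vy − k·ωz)/r = 0.2560/0.075 = 3.4133
ω₄ (RR) = (vx − vy + k·ωz)/r = 0.5440/0.075 = 7.2533

(19.4133, -8.7467, 3.4133, 7.2533)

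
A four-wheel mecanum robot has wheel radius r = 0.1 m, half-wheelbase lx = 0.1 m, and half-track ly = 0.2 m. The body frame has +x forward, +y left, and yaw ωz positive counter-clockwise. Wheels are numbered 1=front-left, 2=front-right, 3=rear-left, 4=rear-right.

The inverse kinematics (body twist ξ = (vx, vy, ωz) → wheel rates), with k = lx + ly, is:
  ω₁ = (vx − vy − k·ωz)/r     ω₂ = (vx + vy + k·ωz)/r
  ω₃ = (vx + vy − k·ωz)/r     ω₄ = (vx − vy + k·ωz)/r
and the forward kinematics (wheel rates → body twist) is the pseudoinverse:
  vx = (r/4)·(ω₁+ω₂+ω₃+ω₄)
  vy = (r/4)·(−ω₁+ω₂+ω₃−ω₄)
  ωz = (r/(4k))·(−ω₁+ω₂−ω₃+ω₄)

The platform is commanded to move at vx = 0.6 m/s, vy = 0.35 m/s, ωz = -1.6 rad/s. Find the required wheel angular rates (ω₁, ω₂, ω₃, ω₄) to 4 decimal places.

k = lx + ly = 0.1 + 0.2 = 0.3000;  k·ωz = 0.3000·-1.6 = -0.4800
ω₁ (FL) = (vx − vy − k·ωz)/r = 0.7300/0.1 = 7.3000
ω₂ (FR) = (vx + vy + k·ωz)/r = 0.4700/0.1 = 4.7000
ω₃ (RL) = (vx + vy − k·ωz)/r = 1.4300/0.1 = 14.3000
ω₄ (RR) = (vx − vy + k·ωz)/r = -0.2300/0.1 = -2.3000

(7.3000, 4.7000, 14.3000, -2.3000)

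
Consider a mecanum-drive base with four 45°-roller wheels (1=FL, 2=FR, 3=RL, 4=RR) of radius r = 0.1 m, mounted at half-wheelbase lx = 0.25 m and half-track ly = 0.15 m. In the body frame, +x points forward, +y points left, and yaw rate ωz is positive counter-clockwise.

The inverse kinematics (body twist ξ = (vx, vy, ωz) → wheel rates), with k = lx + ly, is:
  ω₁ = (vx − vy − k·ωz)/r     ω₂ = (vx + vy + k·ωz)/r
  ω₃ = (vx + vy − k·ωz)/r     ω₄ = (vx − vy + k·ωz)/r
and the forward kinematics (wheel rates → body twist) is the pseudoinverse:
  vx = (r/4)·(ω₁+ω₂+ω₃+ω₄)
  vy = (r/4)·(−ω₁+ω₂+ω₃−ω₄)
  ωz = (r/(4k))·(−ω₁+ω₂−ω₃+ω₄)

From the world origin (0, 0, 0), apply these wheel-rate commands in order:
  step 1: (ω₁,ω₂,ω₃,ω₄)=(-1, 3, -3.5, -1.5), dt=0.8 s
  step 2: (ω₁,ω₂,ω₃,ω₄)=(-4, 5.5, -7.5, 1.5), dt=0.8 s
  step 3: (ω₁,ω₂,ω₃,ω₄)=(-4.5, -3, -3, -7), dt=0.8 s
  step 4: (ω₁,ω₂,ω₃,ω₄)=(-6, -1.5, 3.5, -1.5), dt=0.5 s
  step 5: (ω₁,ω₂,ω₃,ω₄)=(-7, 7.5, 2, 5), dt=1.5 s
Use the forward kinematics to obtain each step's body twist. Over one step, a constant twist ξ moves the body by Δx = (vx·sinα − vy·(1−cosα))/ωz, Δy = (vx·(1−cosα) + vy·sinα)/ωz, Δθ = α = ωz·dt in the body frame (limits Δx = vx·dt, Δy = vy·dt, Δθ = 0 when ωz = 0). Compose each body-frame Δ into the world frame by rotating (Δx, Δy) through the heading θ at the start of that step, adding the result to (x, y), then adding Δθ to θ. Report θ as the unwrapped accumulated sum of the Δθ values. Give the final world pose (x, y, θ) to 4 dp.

step 1: ξ=(vx,vy,ωz)=(-0.0750, 0.0500, 0.3750), dt=0.8 → body Δ=(-0.0651, 0.0305, 0.3000) → world pose (-0.0651, 0.0305, 0.3000)
step 2: ξ=(vx,vy,ωz)=(-0.1125, 0.0125, 1.1562), dt=0.8 → body Δ=(-0.0820, -0.0301, 0.9250) → world pose (-0.1345, -0.0225, 1.2250)
step 3: ξ=(vx,vy,ωz)=(-0.4375, 0.1375, -0.1562), dt=0.8 → body Δ=(-0.3422, 0.1316, -0.1250) → world pose (-0.3743, -0.2999, 1.1000)
step 4: ξ=(vx,vy,ωz)=(-0.1375, 0.2375, -0.0312), dt=0.5 → body Δ=(-0.0678, 0.1193, -0.0156) → world pose (-0.5113, -0.3062, 1.0844)
step 5: ξ=(vx,vy,ωz)=(0.1875, 0.2875, 1.0938), dt=1.5 → body Δ=(-0.1102, 0.4456, 1.6406) → world pose (-0.9568, -0.1953, 2.7250)

(-0.9568, -0.1953, 2.7250)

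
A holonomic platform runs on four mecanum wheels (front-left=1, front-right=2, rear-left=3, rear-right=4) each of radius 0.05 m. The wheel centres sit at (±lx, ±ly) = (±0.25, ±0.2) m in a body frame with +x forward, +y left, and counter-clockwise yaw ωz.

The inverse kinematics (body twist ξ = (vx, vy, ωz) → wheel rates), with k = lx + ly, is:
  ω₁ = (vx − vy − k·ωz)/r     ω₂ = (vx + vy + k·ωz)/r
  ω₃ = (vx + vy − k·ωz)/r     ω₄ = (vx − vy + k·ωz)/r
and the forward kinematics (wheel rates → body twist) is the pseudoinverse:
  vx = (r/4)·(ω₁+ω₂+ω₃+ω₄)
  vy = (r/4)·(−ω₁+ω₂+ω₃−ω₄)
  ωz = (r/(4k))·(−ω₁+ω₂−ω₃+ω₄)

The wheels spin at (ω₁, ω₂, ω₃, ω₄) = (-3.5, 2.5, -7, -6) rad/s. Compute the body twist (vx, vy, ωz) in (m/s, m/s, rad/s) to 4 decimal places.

k = lx + ly = 0.25 + 0.2 = 0.4500
ω₁+ω₂+ω₃+ω₄ = -14.0000  →  vx = (0.05/4)·-14.0000 = -0.1750
−ω₁+ω₂+ω₃−ω₄ = 5.0000  →  vy = (0.05/4)·5.0000 = 0.0625
−ω₁+ω₂−ω₃+ω₄ = 7.0000  →  ωz = (0.05/1.8000)·7.0000 = 0.1944

(-0.1750, 0.0625, 0.1944)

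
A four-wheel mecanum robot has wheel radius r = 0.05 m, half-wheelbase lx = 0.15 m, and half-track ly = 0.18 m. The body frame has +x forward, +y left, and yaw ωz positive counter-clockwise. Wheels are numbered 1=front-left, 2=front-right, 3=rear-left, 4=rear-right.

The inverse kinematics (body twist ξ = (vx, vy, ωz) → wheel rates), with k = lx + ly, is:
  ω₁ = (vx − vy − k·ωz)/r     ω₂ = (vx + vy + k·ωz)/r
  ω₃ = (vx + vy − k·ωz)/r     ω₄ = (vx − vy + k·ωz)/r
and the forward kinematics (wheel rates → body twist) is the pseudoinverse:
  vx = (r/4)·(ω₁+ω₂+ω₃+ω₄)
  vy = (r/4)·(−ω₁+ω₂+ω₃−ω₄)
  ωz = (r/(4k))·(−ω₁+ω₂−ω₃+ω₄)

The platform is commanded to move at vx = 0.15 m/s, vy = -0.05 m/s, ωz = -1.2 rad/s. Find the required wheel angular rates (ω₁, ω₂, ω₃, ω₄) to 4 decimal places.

(11.9200, -5.9200, 9.9200, -3.9200)

k = lx + ly = 0.15 + 0.18 = 0.3300;  k·ωz = 0.3300·-1.2 = -0.3960
ω₁ (FL) = (vx − vy − k·ωz)/r = 0.5960/0.05 = 11.9200
ω₂ (FR) = (vx + vy + k·ωz)/r = -0.2960/0.05 = -5.9200
ω₃ (RL) = (vx + vy − k·ωz)/r = 0.4960/0.05 = 9.9200
ω₄ (RR) = (vx − vy + k·ωz)/r = -0.1960/0.05 = -3.9200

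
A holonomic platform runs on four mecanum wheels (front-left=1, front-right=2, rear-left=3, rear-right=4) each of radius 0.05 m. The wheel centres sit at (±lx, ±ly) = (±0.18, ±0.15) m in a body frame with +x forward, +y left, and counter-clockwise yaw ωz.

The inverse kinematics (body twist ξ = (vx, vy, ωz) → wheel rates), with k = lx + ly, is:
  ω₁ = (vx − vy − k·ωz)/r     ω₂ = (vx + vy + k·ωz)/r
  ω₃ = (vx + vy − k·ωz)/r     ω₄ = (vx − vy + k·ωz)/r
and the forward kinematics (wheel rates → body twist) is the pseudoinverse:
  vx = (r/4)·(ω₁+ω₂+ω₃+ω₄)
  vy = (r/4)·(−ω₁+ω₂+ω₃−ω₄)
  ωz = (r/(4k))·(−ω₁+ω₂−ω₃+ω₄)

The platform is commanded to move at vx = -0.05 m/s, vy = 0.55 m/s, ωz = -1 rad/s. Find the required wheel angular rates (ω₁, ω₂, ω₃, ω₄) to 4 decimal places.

(-5.4000, 3.4000, 16.6000, -18.6000)

k = lx + ly = 0.18 + 0.15 = 0.3300;  k·ωz = 0.3300·-1 = -0.3300
ω₁ (FL) = (vx − vy − k·ωz)/r = -0.2700/0.05 = -5.4000
ω₂ (FR) = (vx + vy + k·ωz)/r = 0.1700/0.05 = 3.4000
ω₃ (RL) = (vx + vy − k·ωz)/r = 0.8300/0.05 = 16.6000
ω₄ (RR) = (vx − vy + k·ωz)/r = -0.9300/0.05 = -18.6000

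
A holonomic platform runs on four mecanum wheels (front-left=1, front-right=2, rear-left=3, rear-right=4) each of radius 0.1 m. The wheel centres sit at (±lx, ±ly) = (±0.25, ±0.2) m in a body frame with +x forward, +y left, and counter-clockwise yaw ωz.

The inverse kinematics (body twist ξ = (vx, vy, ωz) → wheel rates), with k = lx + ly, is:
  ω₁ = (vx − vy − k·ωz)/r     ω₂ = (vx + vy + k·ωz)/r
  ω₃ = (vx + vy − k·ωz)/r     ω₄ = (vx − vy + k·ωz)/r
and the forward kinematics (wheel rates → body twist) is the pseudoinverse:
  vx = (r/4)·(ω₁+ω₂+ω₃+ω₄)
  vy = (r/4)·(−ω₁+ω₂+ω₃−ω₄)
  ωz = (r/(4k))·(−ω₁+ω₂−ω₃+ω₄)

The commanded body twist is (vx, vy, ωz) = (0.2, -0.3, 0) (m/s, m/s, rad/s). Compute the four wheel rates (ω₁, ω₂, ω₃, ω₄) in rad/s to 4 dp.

(5.0000, -1.0000, -1.0000, 5.0000)

k = lx + ly = 0.25 + 0.2 = 0.4500;  k·ωz = 0.4500·0 = 0.0000
ω₁ (FL) = (vx − vy − k·ωz)/r = 0.5000/0.1 = 5.0000
ω₂ (FR) = (vx + vy + k·ωz)/r = -0.1000/0.1 = -1.0000
ω₃ (RL) = (vx + vy − k·ωz)/r = -0.1000/0.1 = -1.0000
ω₄ (RR) = (vx − vy + k·ωz)/r = 0.5000/0.1 = 5.0000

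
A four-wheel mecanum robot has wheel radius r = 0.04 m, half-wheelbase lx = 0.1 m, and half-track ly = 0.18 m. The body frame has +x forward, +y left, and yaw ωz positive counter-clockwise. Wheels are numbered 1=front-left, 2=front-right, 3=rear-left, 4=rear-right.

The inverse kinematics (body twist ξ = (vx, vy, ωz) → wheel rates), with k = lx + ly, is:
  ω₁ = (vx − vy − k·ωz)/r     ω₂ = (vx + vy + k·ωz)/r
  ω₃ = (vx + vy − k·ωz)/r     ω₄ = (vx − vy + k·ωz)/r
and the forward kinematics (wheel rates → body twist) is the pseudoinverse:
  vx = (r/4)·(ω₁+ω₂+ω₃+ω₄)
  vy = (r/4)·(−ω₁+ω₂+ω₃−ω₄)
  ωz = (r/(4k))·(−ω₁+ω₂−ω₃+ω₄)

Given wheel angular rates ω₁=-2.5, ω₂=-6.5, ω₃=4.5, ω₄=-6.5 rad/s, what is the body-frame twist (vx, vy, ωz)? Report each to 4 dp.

(-0.1100, 0.0700, -0.5357)

k = lx + ly = 0.1 + 0.18 = 0.2800
ω₁+ω₂+ω₃+ω₄ = -11.0000  →  vx = (0.04/4)·-11.0000 = -0.1100
−ω₁+ω₂+ω₃−ω₄ = 7.0000  →  vy = (0.04/4)·7.0000 = 0.0700
−ω₁+ω₂−ω₃+ω₄ = -15.0000  →  ωz = (0.04/1.1200)·-15.0000 = -0.5357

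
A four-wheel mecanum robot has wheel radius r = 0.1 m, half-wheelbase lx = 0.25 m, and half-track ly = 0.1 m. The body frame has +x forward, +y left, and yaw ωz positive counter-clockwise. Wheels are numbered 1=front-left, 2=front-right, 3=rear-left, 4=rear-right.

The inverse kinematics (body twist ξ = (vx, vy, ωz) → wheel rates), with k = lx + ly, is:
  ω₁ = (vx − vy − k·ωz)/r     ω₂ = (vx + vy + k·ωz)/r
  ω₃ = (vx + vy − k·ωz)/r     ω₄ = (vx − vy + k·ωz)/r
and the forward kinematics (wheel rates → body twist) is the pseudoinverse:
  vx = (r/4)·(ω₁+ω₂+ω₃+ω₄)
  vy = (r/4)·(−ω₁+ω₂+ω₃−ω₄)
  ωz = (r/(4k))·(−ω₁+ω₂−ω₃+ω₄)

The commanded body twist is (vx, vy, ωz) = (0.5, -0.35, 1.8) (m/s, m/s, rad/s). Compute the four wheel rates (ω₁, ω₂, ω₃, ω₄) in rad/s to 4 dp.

(2.2000, 7.8000, -4.8000, 14.8000)

k = lx + ly = 0.25 + 0.1 = 0.3500;  k·ωz = 0.3500·1.8 = 0.6300
ω₁ (FL) = (vx − vy − k·ωz)/r = 0.2200/0.1 = 2.2000
ω₂ (FR) = (vx + vy + k·ωz)/r = 0.7800/0.1 = 7.8000
ω₃ (RL) = (vx + vy − k·ωz)/r = -0.4800/0.1 = -4.8000
ω₄ (RR) = (vx − vy + k·ωz)/r = 1.4800/0.1 = 14.8000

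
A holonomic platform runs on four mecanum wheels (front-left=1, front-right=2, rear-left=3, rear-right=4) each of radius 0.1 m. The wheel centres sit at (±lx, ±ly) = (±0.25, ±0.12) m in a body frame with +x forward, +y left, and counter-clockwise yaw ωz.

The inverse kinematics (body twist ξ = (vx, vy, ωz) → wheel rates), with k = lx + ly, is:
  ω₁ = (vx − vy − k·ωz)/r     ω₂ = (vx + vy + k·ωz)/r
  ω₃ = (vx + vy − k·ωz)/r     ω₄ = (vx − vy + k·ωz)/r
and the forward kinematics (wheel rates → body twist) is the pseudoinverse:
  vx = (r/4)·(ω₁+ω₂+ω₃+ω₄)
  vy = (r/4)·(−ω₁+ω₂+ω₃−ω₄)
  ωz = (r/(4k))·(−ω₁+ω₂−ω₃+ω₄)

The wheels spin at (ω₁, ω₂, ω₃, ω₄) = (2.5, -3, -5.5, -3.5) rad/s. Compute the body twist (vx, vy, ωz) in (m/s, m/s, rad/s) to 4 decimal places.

k = lx + ly = 0.25 + 0.12 = 0.3700
ω₁+ω₂+ω₃+ω₄ = -9.5000  →  vx = (0.1/4)·-9.5000 = -0.2375
−ω₁+ω₂+ω₃−ω₄ = -7.5000  →  vy = (0.1/4)·-7.5000 = -0.1875
−ω₁+ω₂−ω₃+ω₄ = -3.5000  →  ωz = (0.1/1.4800)·-3.5000 = -0.2365

(-0.2375, -0.1875, -0.2365)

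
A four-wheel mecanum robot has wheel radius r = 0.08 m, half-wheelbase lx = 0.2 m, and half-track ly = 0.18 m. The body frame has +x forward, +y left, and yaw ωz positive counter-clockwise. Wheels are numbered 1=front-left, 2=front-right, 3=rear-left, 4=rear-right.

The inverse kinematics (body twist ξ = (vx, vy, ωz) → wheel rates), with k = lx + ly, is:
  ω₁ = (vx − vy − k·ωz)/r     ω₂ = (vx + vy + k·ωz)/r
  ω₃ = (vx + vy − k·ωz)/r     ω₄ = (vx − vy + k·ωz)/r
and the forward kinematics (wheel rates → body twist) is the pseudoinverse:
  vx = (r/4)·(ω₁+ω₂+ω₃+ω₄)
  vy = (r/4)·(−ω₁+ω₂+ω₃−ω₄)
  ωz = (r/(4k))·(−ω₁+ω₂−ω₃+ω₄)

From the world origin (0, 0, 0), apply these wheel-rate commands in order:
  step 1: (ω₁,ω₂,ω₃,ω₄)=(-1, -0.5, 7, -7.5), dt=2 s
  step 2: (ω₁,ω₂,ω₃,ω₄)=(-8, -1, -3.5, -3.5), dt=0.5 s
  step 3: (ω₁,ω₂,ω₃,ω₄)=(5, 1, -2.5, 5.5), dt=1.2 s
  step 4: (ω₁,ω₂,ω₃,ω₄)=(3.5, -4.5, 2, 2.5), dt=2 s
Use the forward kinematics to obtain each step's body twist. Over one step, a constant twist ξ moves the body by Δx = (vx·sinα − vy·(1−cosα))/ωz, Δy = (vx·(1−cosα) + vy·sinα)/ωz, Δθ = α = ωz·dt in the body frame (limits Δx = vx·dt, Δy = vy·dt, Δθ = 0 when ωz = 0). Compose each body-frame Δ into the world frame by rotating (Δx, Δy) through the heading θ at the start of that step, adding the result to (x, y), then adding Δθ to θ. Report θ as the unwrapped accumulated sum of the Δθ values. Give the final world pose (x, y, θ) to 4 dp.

(-0.1352, 0.1316, -1.8263)

step 1: ξ=(vx,vy,ωz)=(-0.0400, 0.3000, -0.7368), dt=2.0 → body Δ=(0.3136, 0.4542, -1.4737) → world pose (0.3136, 0.4542, -1.4737)
step 2: ξ=(vx,vy,ωz)=(-0.3200, 0.1400, 0.3684), dt=0.5 → body Δ=(-0.1655, 0.0549, 0.1842) → world pose (0.3522, 0.6243, -1.2895)
step 3: ξ=(vx,vy,ωz)=(0.1800, -0.2400, 0.2105), dt=1.2 → body Δ=(0.2499, -0.2578, 0.2526) → world pose (0.1739, 0.3127, -1.0368)
step 4: ξ=(vx,vy,ωz)=(0.0700, -0.1700, -0.3947), dt=2.0 → body Δ=(-0.0015, -0.3582, -0.7895) → world pose (-0.1352, 0.1316, -1.8263)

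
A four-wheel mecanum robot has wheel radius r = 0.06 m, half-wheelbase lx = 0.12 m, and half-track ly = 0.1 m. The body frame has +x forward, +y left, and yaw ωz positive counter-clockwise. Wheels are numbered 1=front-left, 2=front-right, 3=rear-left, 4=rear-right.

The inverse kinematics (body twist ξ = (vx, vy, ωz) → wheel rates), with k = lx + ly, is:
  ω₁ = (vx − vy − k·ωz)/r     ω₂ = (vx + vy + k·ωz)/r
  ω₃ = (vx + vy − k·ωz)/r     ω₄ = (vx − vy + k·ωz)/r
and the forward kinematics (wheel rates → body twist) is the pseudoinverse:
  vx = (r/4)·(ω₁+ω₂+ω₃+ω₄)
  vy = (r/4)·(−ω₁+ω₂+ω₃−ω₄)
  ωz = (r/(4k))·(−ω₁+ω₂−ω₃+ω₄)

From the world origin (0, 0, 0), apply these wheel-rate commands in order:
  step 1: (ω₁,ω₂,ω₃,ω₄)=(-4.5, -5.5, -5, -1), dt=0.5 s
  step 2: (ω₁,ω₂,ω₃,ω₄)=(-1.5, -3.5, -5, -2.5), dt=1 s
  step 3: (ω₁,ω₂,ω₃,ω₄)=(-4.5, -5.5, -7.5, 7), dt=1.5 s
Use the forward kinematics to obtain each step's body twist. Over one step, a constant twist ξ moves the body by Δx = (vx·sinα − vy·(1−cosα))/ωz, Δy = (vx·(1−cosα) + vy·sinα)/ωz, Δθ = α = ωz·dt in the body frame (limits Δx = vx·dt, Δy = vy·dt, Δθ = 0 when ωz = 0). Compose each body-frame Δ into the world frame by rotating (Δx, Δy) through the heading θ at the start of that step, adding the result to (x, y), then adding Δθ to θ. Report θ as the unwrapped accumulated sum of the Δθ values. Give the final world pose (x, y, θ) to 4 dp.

step 1: ξ=(vx,vy,ωz)=(-0.2400, -0.0750, 0.2045), dt=0.5 → body Δ=(-0.1179, -0.0436, 0.1023) → world pose (-0.1179, -0.0436, 0.1023)
step 2: ξ=(vx,vy,ωz)=(-0.1875, -0.0675, 0.0341), dt=1.0 → body Δ=(-0.1863, -0.0707, 0.0341) → world pose (-0.2960, -0.1329, 0.1364)
step 3: ξ=(vx,vy,ωz)=(-0.1575, -0.2325, 0.9205), dt=1.5 → body Δ=(0.0368, -0.3868, 1.3807) → world pose (-0.2069, -0.5111, 1.5170)

(-0.2069, -0.5111, 1.5170)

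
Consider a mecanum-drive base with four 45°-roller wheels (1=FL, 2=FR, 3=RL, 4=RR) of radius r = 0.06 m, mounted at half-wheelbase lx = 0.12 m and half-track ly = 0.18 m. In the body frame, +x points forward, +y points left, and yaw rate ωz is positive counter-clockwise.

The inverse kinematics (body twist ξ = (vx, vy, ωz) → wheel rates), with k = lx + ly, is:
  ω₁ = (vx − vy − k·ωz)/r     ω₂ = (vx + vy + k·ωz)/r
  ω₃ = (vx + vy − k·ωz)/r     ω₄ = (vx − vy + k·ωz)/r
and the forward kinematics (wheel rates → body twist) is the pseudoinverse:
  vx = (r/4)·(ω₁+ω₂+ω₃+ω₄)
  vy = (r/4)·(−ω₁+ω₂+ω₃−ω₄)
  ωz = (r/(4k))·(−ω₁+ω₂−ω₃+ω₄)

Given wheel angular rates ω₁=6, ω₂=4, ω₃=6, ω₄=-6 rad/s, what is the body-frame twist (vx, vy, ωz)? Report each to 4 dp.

(0.1500, 0.1500, -0.7000)

k = lx + ly = 0.12 + 0.18 = 0.3000
ω₁+ω₂+ω₃+ω₄ = 10.0000  →  vx = (0.06/4)·10.0000 = 0.1500
−ω₁+ω₂+ω₃−ω₄ = 10.0000  →  vy = (0.06/4)·10.0000 = 0.1500
−ω₁+ω₂−ω₃+ω₄ = -14.0000  →  ωz = (0.06/1.2000)·-14.0000 = -0.7000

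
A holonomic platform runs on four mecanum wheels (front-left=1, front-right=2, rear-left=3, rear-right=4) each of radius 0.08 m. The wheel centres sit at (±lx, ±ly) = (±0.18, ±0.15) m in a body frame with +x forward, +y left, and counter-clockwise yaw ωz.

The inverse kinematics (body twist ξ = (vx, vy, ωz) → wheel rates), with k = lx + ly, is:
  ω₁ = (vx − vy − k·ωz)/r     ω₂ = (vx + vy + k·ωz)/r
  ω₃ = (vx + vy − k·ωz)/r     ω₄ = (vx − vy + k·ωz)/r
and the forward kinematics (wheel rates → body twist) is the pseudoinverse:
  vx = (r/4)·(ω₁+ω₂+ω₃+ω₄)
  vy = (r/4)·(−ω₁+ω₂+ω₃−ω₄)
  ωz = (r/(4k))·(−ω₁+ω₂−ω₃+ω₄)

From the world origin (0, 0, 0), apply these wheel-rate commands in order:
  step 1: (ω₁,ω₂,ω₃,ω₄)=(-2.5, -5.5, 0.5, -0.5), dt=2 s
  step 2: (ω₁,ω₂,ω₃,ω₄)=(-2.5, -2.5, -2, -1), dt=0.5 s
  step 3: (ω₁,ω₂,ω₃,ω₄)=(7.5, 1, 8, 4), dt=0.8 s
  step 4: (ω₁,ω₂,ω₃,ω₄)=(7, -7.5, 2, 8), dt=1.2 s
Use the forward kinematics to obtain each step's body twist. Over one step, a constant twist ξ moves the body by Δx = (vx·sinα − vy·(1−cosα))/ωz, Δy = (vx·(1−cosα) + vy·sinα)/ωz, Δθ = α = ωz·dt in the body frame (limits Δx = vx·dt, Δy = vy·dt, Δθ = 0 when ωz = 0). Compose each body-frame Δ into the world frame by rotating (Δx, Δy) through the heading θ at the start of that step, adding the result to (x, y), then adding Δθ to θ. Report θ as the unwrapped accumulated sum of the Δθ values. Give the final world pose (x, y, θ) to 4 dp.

step 1: ξ=(vx,vy,ωz)=(-0.1600, -0.0400, -0.2424), dt=2.0 → body Δ=(-0.3266, -0.0008, -0.4848) → world pose (-0.3266, -0.0008, -0.4848)
step 2: ξ=(vx,vy,ωz)=(-0.1600, -0.0200, 0.0606), dt=0.5 → body Δ=(-0.0798, -0.0112, 0.0303) → world pose (-0.4025, 0.0265, -0.4545)
step 3: ξ=(vx,vy,ωz)=(0.4100, -0.0500, -0.6364), dt=0.8 → body Δ=(0.3041, -0.1200, -0.5091) → world pose (-0.1820, -0.2149, -0.9636)
step 4: ξ=(vx,vy,ωz)=(0.1900, -0.4100, -0.5152), dt=1.2 → body Δ=(0.0665, -0.5295, -0.6182) → world pose (-0.5789, -0.5715, -1.5818)

(-0.5789, -0.5715, -1.5818)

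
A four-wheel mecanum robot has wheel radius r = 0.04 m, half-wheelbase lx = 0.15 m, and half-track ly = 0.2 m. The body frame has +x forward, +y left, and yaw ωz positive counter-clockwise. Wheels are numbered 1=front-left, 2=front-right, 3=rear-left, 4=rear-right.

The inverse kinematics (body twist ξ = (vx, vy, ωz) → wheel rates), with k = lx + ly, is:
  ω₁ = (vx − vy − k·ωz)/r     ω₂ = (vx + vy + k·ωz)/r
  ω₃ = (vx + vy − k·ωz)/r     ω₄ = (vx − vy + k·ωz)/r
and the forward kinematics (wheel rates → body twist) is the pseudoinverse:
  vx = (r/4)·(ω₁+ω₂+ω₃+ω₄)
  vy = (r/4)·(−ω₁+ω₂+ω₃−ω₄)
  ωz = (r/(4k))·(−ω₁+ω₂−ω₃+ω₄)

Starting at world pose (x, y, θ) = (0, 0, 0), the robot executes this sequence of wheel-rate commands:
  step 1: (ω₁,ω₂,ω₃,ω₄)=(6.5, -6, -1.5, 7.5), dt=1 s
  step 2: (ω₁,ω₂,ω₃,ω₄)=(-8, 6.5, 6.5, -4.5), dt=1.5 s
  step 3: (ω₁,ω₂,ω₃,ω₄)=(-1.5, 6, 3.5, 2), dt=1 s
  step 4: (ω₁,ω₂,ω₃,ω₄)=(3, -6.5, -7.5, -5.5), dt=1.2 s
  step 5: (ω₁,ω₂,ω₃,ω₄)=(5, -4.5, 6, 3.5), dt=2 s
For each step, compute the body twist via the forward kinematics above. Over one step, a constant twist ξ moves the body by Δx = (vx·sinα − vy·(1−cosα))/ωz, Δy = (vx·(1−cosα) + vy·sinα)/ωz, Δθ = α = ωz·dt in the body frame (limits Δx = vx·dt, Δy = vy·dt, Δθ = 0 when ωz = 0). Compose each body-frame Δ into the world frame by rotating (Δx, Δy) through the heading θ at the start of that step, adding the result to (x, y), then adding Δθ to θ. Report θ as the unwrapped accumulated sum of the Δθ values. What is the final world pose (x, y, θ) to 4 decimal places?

(0.1056, -0.0888, -0.7214)

step 1: ξ=(vx,vy,ωz)=(0.0650, -0.2150, -0.1000), dt=1.0 → body Δ=(0.0542, -0.2179, -0.1000) → world pose (0.0542, -0.2179, -0.1000)
step 2: ξ=(vx,vy,ωz)=(0.0050, 0.2550, 0.1000), dt=1.5 → body Δ=(-0.0212, 0.3816, 0.1500) → world pose (0.0712, 0.1639, 0.0500)
step 3: ξ=(vx,vy,ωz)=(0.1000, 0.0900, 0.1714), dt=1.0 → body Δ=(0.0918, 0.0981, 0.1714) → world pose (0.1580, 0.2665, 0.2214)
step 4: ξ=(vx,vy,ωz)=(-0.1650, -0.1150, -0.2143), dt=1.2 → body Δ=(-0.2135, -0.1112, -0.2571) → world pose (-0.0259, 0.1112, -0.0357)
step 5: ξ=(vx,vy,ωz)=(0.1000, -0.0700, -0.3429), dt=2.0 → body Δ=(0.1385, -0.1952, -0.6857) → world pose (0.1056, -0.0888, -0.7214)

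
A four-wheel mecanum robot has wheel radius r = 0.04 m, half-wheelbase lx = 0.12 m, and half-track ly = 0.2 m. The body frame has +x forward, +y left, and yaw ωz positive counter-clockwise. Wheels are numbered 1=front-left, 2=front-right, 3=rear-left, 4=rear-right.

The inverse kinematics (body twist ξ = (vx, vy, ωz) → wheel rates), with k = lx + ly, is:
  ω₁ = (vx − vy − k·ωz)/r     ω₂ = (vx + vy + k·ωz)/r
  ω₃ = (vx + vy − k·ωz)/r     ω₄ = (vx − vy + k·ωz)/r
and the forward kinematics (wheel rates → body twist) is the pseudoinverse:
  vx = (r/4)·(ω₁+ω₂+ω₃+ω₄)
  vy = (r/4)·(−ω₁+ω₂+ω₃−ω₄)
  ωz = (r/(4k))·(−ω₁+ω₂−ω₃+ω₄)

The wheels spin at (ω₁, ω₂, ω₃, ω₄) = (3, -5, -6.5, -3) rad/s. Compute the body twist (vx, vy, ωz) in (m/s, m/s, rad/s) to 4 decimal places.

(-0.1150, -0.1150, -0.1406)

k = lx + ly = 0.12 + 0.2 = 0.3200
ω₁+ω₂+ω₃+ω₄ = -11.5000  →  vx = (0.04/4)·-11.5000 = -0.1150
−ω₁+ω₂+ω₃−ω₄ = -11.5000  →  vy = (0.04/4)·-11.5000 = -0.1150
−ω₁+ω₂−ω₃+ω₄ = -4.5000  →  ωz = (0.04/1.2800)·-4.5000 = -0.1406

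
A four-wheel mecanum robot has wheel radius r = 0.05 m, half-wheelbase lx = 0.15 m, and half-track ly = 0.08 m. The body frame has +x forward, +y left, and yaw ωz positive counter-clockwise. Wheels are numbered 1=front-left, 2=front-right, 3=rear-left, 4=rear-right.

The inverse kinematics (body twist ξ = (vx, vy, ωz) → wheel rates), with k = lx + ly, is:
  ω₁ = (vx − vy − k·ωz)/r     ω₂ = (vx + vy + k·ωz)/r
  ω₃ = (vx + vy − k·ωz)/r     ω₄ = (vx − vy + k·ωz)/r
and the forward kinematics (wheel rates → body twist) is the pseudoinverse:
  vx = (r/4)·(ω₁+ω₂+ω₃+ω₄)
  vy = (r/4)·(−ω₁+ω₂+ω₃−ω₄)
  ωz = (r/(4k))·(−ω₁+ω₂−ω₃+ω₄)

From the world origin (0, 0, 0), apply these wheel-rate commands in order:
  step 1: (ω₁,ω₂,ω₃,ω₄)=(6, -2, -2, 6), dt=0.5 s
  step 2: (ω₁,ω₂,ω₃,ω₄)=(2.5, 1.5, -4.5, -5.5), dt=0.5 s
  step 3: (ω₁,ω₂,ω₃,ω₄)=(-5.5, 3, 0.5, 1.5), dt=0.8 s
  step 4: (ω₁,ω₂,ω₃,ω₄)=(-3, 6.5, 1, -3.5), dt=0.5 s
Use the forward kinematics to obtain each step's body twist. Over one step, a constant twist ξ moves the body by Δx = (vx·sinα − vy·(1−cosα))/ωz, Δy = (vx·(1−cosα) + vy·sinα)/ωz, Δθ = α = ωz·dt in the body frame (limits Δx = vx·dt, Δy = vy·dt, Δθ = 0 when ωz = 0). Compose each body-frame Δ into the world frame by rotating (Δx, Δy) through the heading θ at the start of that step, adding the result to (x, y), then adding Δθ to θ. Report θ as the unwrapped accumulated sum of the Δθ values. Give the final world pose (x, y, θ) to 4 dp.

(-0.0342, 0.0561, 0.4946)

step 1: ξ=(vx,vy,ωz)=(0.1000, -0.2000, 0.0000), dt=0.5 → body Δ=(0.0500, -0.1000, 0.0000) → world pose (0.0500, -0.1000, 0.0000)
step 2: ξ=(vx,vy,ωz)=(-0.0750, 0.0000, -0.1087), dt=0.5 → body Δ=(-0.0375, 0.0010, -0.0543) → world pose (0.0125, -0.0990, -0.0543)
step 3: ξ=(vx,vy,ωz)=(-0.0062, 0.0938, 0.5163), dt=0.8 → body Δ=(-0.0201, 0.0719, 0.4130) → world pose (-0.0037, -0.0261, 0.3587)
step 4: ξ=(vx,vy,ωz)=(0.0125, 0.1750, 0.2717), dt=0.5 → body Δ=(0.0003, 0.0877, 0.1359) → world pose (-0.0342, 0.0561, 0.4946)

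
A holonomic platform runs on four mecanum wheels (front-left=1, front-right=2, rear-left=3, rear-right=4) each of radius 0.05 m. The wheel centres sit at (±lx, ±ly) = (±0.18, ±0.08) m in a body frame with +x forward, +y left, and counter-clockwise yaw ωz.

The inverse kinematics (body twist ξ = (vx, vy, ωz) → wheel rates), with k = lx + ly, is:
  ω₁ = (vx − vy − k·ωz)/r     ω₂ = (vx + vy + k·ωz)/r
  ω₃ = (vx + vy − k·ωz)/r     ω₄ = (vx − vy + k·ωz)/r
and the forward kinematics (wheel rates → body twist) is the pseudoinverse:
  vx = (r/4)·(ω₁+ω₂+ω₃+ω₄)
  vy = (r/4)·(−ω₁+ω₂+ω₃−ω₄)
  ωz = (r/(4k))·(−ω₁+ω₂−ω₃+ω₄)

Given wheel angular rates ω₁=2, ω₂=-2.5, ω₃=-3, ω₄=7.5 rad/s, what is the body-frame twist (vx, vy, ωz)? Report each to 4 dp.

(0.0500, -0.1875, 0.2885)

k = lx + ly = 0.18 + 0.08 = 0.2600
ω₁+ω₂+ω₃+ω₄ = 4.0000  →  vx = (0.05/4)·4.0000 = 0.0500
−ω₁+ω₂+ω₃−ω₄ = -15.0000  →  vy = (0.05/4)·-15.0000 = -0.1875
−ω₁+ω₂−ω₃+ω₄ = 6.0000  →  ωz = (0.05/1.0400)·6.0000 = 0.2885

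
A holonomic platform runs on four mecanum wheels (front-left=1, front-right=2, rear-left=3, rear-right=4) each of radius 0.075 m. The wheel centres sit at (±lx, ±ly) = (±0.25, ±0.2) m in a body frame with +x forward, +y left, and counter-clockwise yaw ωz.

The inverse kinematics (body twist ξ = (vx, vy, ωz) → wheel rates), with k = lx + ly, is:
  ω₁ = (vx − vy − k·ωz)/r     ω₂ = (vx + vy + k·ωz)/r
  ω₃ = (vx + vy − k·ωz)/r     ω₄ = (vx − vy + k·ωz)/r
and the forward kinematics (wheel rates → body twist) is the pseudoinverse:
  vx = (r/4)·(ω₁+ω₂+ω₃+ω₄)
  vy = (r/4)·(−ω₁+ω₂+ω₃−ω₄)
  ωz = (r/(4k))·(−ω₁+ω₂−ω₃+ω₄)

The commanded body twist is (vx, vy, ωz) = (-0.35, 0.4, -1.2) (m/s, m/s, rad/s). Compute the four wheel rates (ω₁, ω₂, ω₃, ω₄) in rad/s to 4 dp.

(-2.8000, -6.5333, 7.8667, -17.2000)

k = lx + ly = 0.25 + 0.2 = 0.4500;  k·ωz = 0.4500·-1.2 = -0.5400
ω₁ (FL) = (vx − vy − k·ωz)/r = -0.2100/0.075 = -2.8000
ω₂ (FR) = (vx + vy + k·ωz)/r = -0.4900/0.075 = -6.5333
ω₃ (RL) = (vx + vy − k·ωz)/r = 0.5900/0.075 = 7.8667
ω₄ (RR) = (vx − vy + k·ωz)/r = -1.2900/0.075 = -17.2000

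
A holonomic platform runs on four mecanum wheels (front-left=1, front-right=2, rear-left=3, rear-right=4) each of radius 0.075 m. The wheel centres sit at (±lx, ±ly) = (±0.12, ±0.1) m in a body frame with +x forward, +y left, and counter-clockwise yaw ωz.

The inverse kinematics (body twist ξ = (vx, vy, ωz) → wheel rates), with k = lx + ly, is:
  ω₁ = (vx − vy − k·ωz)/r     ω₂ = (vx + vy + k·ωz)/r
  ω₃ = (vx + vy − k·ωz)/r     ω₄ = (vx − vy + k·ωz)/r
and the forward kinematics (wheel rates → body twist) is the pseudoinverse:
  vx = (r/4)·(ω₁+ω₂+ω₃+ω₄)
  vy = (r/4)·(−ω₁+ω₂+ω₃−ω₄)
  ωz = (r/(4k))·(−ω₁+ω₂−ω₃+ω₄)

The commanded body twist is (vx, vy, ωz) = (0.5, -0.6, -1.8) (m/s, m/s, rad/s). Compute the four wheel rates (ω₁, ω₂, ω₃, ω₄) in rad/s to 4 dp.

k = lx + ly = 0.12 + 0.1 = 0.2200;  k·ωz = 0.2200·-1.8 = -0.3960
ω₁ (FL) = (vx − vy − k·ωz)/r = 1.4960/0.075 = 19.9467
ω₂ (FR) = (vx + vy + k·ωz)/r = -0.4960/0.075 = -6.6133
ω₃ (RL) = (vx + vy − k·ωz)/r = 0.2960/0.075 = 3.9467
ω₄ (RR) = (vx − vy + k·ωz)/r = 0.7040/0.075 = 9.3867

(19.9467, -6.6133, 3.9467, 9.3867)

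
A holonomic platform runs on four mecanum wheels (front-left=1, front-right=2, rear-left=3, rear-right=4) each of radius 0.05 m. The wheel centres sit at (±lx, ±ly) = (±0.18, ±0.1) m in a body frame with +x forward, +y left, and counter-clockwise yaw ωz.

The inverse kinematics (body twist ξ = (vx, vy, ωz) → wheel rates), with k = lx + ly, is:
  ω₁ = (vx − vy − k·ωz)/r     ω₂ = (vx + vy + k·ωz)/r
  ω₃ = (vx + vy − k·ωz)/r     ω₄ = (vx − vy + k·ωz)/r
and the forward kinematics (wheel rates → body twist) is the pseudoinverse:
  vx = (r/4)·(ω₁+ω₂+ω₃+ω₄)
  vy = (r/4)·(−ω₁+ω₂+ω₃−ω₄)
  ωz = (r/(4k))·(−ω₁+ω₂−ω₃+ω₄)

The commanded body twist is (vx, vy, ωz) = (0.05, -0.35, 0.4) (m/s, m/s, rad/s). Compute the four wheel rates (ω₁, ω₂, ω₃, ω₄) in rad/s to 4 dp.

k = lx + ly = 0.18 + 0.1 = 0.2800;  k·ωz = 0.2800·0.4 = 0.1120
ω₁ (FL) = (vx − vy − k·ωz)/r = 0.2880/0.05 = 5.7600
ω₂ (FR) = (vx + vy + k·ωz)/r = -0.1880/0.05 = -3.7600
ω₃ (RL) = (vx + vy − k·ωz)/r = -0.4120/0.05 = -8.2400
ω₄ (RR) = (vx − vy + k·ωz)/r = 0.5120/0.05 = 10.2400

(5.7600, -3.7600, -8.2400, 10.2400)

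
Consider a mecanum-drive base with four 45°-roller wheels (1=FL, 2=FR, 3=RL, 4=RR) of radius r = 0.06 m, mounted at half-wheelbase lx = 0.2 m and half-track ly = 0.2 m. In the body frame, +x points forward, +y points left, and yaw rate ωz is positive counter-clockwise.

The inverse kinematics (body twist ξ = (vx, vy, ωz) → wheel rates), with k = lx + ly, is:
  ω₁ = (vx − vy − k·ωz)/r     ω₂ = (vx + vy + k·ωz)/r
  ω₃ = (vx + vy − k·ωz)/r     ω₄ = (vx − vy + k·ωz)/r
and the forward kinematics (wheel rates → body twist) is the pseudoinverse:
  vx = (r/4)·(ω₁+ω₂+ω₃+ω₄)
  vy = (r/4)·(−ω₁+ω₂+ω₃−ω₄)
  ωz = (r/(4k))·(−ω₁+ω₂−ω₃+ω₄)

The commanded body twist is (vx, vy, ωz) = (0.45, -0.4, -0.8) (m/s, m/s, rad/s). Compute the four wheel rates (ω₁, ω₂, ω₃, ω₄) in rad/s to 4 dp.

k = lx + ly = 0.2 + 0.2 = 0.4000;  k·ωz = 0.4000·-0.8 = -0.3200
ω₁ (FL) = (vx − vy − k·ωz)/r = 1.1700/0.06 = 19.5000
ω₂ (FR) = (vx + vy + k·ωz)/r = -0.2700/0.06 = -4.5000
ω₃ (RL) = (vx + vy − k·ωz)/r = 0.3700/0.06 = 6.1667
ω₄ (RR) = (vx − vy + k·ωz)/r = 0.5300/0.06 = 8.8333

(19.5000, -4.5000, 6.1667, 8.8333)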